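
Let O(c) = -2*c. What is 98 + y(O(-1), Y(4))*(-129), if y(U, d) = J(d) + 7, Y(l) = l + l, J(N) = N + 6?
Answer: -2611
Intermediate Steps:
J(N) = 6 + N
Y(l) = 2*l
y(U, d) = 13 + d (y(U, d) = (6 + d) + 7 = 13 + d)
98 + y(O(-1), Y(4))*(-129) = 98 + (13 + 2*4)*(-129) = 98 + (13 + 8)*(-129) = 98 + 21*(-129) = 98 - 2709 = -2611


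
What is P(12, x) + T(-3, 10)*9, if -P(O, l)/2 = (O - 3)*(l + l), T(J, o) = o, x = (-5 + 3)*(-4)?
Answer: -198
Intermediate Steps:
x = 8 (x = -2*(-4) = 8)
P(O, l) = -4*l*(-3 + O) (P(O, l) = -2*(O - 3)*(l + l) = -2*(-3 + O)*2*l = -4*l*(-3 + O))
P(12, x) + T(-3, 10)*9 = 4*8*(3 - 1*12) + 10*9 = 4*8*(3 - 12) + 90 = 4*8*(-9) + 90 = -288 + 90 = -198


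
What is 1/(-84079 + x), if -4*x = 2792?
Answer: -1/84777 ≈ -1.1796e-5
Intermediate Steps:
x = -698 (x = -1/4*2792 = -698)
1/(-84079 + x) = 1/(-84079 - 698) = 1/(-84777) = -1/84777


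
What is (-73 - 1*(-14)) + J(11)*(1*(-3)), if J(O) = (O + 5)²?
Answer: -827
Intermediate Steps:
J(O) = (5 + O)²
(-73 - 1*(-14)) + J(11)*(1*(-3)) = (-73 - 1*(-14)) + (5 + 11)²*(1*(-3)) = (-73 + 14) + 16²*(-3) = -59 + 256*(-3) = -59 - 768 = -827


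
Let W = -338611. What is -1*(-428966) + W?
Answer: 90355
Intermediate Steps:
-1*(-428966) + W = -1*(-428966) - 338611 = 428966 - 338611 = 90355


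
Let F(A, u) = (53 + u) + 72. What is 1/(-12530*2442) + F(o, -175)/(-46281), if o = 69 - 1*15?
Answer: 169985191/157346452340 ≈ 0.0010803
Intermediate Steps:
o = 54 (o = 69 - 15 = 54)
F(A, u) = 125 + u
1/(-12530*2442) + F(o, -175)/(-46281) = 1/(-12530*2442) + (125 - 175)/(-46281) = -1/12530*1/2442 - 50*(-1/46281) = -1/30598260 + 50/46281 = 169985191/157346452340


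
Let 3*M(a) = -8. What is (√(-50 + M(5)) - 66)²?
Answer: (198 - I*√474)²/9 ≈ 4303.3 - 957.95*I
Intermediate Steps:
M(a) = -8/3 (M(a) = (⅓)*(-8) = -8/3)
(√(-50 + M(5)) - 66)² = (√(-50 - 8/3) - 66)² = (√(-158/3) - 66)² = (I*√474/3 - 66)² = (-66 + I*√474/3)²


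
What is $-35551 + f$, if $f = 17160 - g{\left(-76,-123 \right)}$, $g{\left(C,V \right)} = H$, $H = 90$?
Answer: $-18481$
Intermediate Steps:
$g{\left(C,V \right)} = 90$
$f = 17070$ ($f = 17160 - 90 = 17070$)
$-35551 + f = -35551 + 17070 = -18481$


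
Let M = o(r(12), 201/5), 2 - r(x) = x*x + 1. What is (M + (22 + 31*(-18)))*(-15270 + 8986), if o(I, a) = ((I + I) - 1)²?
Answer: -514238572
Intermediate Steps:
r(x) = 1 - x² (r(x) = 2 - (x*x + 1) = 2 - (x² + 1) = 2 - (1 + x²) = 2 + (-1 - x²) = 1 - x²)
o(I, a) = (-1 + 2*I)² (o(I, a) = (2*I - 1)² = (-1 + 2*I)²)
M = 82369 (M = (-1 + 2*(1 - 1*12²))² = (-1 + 2*(1 - 1*144))² = (-1 + 2*(1 - 144))² = (-1 + 2*(-143))² = (-1 - 286)² = (-287)² = 82369)
(M + (22 + 31*(-18)))*(-15270 + 8986) = (82369 + (22 + 31*(-18)))*(-15270 + 8986) = (82369 + (22 - 558))*(-6284) = (82369 - 536)*(-6284) = 81833*(-6284) = -514238572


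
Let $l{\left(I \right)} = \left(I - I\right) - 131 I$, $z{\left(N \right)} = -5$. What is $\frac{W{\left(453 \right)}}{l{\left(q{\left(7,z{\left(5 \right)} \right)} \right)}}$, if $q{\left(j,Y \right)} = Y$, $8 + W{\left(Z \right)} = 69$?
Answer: $\frac{61}{655} \approx 0.09313$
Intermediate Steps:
$W{\left(Z \right)} = 61$ ($W{\left(Z \right)} = -8 + 69 = 61$)
$l{\left(I \right)} = - 131 I$ ($l{\left(I \right)} = 0 - 131 I = - 131 I$)
$\frac{W{\left(453 \right)}}{l{\left(q{\left(7,z{\left(5 \right)} \right)} \right)}} = \frac{61}{\left(-131\right) \left(-5\right)} = \frac{61}{655}$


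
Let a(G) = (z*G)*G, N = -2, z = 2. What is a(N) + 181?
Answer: 189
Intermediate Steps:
a(G) = 2*G² (a(G) = (2*G)*G = 2*G²)
a(N) + 181 = 2*(-2)² + 181 = 2*4 + 181 = 8 + 181 = 189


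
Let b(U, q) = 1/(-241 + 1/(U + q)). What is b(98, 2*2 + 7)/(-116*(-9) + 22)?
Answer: -109/28001688 ≈ -3.8926e-6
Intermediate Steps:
b(98, 2*2 + 7)/(-116*(-9) + 22) = ((-1*98 - (2*2 + 7))/(-1 + 241*98 + 241*(2*2 + 7)))/(-116*(-9) + 22) = ((-98 - (4 + 7))/(-1 + 23618 + 241*(4 + 7)))/(1044 + 22) = ((-98 - 1*11)/(-1 + 23618 + 241*11))/1066 = ((-98 - 11)/(-1 + 23618 + 2651))*(1/1066) = (-109/26268)*(1/1066) = ((1/26268)*(-109))*(1/1066) = -109/26268*1/1066 = -109/28001688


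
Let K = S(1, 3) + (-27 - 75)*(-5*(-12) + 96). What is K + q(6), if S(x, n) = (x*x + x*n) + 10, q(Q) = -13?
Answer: -15911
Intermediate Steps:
S(x, n) = 10 + x² + n*x (S(x, n) = (x² + n*x) + 10 = 10 + x² + n*x)
K = -15898 (K = (10 + 1² + 3*1) + (-27 - 75)*(-5*(-12) + 96) = (10 + 1 + 3) - 102*(60 + 96) = 14 - 102*156 = 14 - 15912 = -15898)
K + q(6) = -15898 - 13 = -15911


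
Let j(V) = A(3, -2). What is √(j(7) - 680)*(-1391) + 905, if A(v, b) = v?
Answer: 905 - 1391*I*√677 ≈ 905.0 - 36193.0*I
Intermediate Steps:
j(V) = 3
√(j(7) - 680)*(-1391) + 905 = √(3 - 680)*(-1391) + 905 = √(-677)*(-1391) + 905 = (I*√677)*(-1391) + 905 = -1391*I*√677 + 905 = 905 - 1391*I*√677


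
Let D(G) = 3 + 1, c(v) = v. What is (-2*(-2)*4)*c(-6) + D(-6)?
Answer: -92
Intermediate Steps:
D(G) = 4
(-2*(-2)*4)*c(-6) + D(-6) = (-2*(-2)*4)*(-6) + 4 = (4*4)*(-6) + 4 = 16*(-6) + 4 = -96 + 4 = -92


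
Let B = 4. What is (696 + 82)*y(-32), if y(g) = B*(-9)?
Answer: -28008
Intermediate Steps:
y(g) = -36 (y(g) = 4*(-9) = -36)
(696 + 82)*y(-32) = (696 + 82)*(-36) = 778*(-36) = -28008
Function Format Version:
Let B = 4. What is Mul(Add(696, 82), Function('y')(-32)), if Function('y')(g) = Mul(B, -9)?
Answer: -28008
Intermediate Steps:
Function('y')(g) = -36 (Function('y')(g) = Mul(4, -9) = -36)
Mul(Add(696, 82), Function('y')(-32)) = Mul(Add(696, 82), -36) = Mul(778, -36) = -28008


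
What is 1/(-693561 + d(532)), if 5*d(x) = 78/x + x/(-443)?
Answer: -117838/81727865965 ≈ -1.4418e-6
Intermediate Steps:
d(x) = -x/2215 + 78/(5*x) (d(x) = (78/x + x/(-443))/5 = (78/x + x*(-1/443))/5 = (78/x - x/443)/5 = -x/2215 + 78/(5*x))
1/(-693561 + d(532)) = 1/(-693561 + (1/2215)*(34554 - 1*532²)/532) = 1/(-693561 + (1/2215)*(1/532)*(34554 - 1*283024)) = 1/(-693561 + (1/2215)*(1/532)*(34554 - 283024)) = 1/(-693561 + (1/2215)*(1/532)*(-248470)) = 1/(-693561 - 24847/117838) = 1/(-81727865965/117838) = -117838/81727865965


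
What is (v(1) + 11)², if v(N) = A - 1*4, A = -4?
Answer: 9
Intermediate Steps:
v(N) = -8 (v(N) = -4 - 1*4 = -4 - 4 = -8)
(v(1) + 11)² = (-8 + 11)² = 3² = 9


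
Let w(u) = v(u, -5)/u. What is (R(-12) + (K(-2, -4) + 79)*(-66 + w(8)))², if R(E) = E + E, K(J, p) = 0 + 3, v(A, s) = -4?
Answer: 29997529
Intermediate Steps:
K(J, p) = 3
w(u) = -4/u
R(E) = 2*E
(R(-12) + (K(-2, -4) + 79)*(-66 + w(8)))² = (2*(-12) + (3 + 79)*(-66 - 4/8))² = (-24 + 82*(-66 - 4*⅛))² = (-24 + 82*(-66 - ½))² = (-24 + 82*(-133/2))² = (-24 - 5453)² = (-5477)² = 29997529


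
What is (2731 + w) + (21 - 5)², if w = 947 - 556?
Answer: 3378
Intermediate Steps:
w = 391
(2731 + w) + (21 - 5)² = (2731 + 391) + (21 - 5)² = 3122 + 16² = 3122 + 256 = 3378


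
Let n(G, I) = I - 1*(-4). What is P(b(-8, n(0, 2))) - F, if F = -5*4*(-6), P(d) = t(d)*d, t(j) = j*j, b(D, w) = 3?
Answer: -93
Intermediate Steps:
n(G, I) = 4 + I (n(G, I) = I + 4 = 4 + I)
t(j) = j**2
P(d) = d**3 (P(d) = d**2*d = d**3)
F = 120 (F = -20*(-6) = 120)
P(b(-8, n(0, 2))) - F = 3**3 - 1*120 = 27 - 120 = -93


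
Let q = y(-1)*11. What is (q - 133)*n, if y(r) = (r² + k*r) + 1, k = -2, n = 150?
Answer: -13350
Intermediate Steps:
y(r) = 1 + r² - 2*r (y(r) = (r² - 2*r) + 1 = 1 + r² - 2*r)
q = 44 (q = (1 + (-1)² - 2*(-1))*11 = (1 + 1 + 2)*11 = 4*11 = 44)
(q - 133)*n = (44 - 133)*150 = -89*150 = -13350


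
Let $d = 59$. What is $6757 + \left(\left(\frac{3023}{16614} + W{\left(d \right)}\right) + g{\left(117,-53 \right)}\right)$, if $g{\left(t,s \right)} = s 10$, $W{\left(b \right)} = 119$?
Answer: $\frac{105435467}{16614} \approx 6346.2$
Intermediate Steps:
$g{\left(t,s \right)} = 10 s$
$6757 + \left(\left(\frac{3023}{16614} + W{\left(d \right)}\right) + g{\left(117,-53 \right)}\right) = 6757 + \left(\left(\frac{3023}{16614} + 119\right) + 10 \left(-53\right)\right) = 6757 + \left(\left(3023 \cdot \frac{1}{16614} + 119\right) - 530\right) = 6757 + \left(\left(\frac{3023}{16614} + 119\right) - 530\right) = 6757 + \left(\frac{1980089}{16614} - 530\right) = 6757 - \frac{6825331}{16614} = \frac{105435467}{16614}$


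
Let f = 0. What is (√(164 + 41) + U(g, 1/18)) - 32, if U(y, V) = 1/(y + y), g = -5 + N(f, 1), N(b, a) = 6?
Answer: -63/2 + √205 ≈ -17.182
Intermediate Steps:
g = 1 (g = -5 + 6 = 1)
U(y, V) = 1/(2*y)
(√(164 + 41) + U(g, 1/18)) - 32 = (√(164 + 41) + (½)/1) - 32 = (√205 + (½)*1) - 32 = (√205 + ½) - 32 = (½ + √205) - 32 = -63/2 + √205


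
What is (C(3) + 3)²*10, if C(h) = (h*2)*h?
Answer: 4410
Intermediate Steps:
C(h) = 2*h² (C(h) = (2*h)*h = 2*h²)
(C(3) + 3)²*10 = (2*3² + 3)²*10 = (2*9 + 3)²*10 = (18 + 3)²*10 = 21²*10 = 441*10 = 4410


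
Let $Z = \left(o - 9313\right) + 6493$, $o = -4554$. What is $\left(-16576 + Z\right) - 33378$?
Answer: $-57328$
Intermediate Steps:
$Z = -7374$ ($Z = \left(-4554 - 9313\right) + 6493 = -13867 + 6493 = -7374$)
$\left(-16576 + Z\right) - 33378 = \left(-16576 - 7374\right) - 33378 = -23950 - 33378 = -57328$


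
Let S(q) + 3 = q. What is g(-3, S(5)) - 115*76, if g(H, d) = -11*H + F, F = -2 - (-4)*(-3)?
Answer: -8721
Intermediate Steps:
S(q) = -3 + q
F = -14 (F = -2 - 1*12 = -2 - 12 = -14)
g(H, d) = -14 - 11*H (g(H, d) = -11*H - 14 = -14 - 11*H)
g(-3, S(5)) - 115*76 = (-14 - 11*(-3)) - 115*76 = (-14 + 33) - 8740 = 19 - 8740 = -8721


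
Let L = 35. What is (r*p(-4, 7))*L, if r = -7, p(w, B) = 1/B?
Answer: -35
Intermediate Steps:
(r*p(-4, 7))*L = -7/7*35 = -7*1/7*35 = -1*35 = -35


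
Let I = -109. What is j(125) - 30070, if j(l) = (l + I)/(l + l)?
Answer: -3758742/125 ≈ -30070.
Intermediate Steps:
j(l) = (-109 + l)/(2*l) (j(l) = (l - 109)/(l + l) = (-109 + l)/((2*l)) = (-109 + l)*(1/(2*l)) = (-109 + l)/(2*l))
j(125) - 30070 = (½)*(-109 + 125)/125 - 30070 = (½)*(1/125)*16 - 30070 = 8/125 - 30070 = -3758742/125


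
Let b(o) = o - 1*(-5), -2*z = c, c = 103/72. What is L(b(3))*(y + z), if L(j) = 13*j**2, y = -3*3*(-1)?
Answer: 62036/9 ≈ 6892.9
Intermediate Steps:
c = 103/72 (c = 103*(1/72) = 103/72 ≈ 1.4306)
z = -103/144 (z = -1/2*103/72 = -103/144 ≈ -0.71528)
b(o) = 5 + o (b(o) = o + 5 = 5 + o)
y = 9 (y = -9*(-1) = 9)
L(b(3))*(y + z) = (13*(5 + 3)**2)*(9 - 103/144) = (13*8**2)*(1193/144) = (13*64)*(1193/144) = 832*(1193/144) = 62036/9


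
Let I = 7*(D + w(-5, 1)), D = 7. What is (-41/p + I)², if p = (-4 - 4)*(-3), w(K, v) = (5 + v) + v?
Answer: 5340721/576 ≈ 9272.1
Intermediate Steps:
w(K, v) = 5 + 2*v
p = 24 (p = -8*(-3) = 24)
I = 98 (I = 7*(7 + (5 + 2*1)) = 7*(7 + (5 + 2)) = 7*(7 + 7) = 7*14 = 98)
(-41/p + I)² = (-41/24 + 98)² = (2311/24)² = 5340721/576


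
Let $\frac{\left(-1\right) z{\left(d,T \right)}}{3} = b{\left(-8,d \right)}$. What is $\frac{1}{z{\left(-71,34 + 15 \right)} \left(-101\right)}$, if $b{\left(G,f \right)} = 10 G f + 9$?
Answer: $\frac{1}{1723767} \approx 5.8012 \cdot 10^{-7}$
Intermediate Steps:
$b{\left(G,f \right)} = 9 + 10 G f$ ($b{\left(G,f \right)} = 10 G f + 9 = 9 + 10 G f$)
$z{\left(d,T \right)} = -27 + 240 d$ ($z{\left(d,T \right)} = - 3 \left(9 + 10 \left(-8\right) d\right) = - 3 \left(9 - 80 d\right) = -27 + 240 d$)
$\frac{1}{z{\left(-71,34 + 15 \right)} \left(-101\right)} = \frac{1}{\left(-27 + 240 \left(-71\right)\right) \left(-101\right)} = \frac{1}{\left(-27 - 17040\right) \left(-101\right)} = \frac{1}{\left(-17067\right) \left(-101\right)} = \frac{1}{1723767}$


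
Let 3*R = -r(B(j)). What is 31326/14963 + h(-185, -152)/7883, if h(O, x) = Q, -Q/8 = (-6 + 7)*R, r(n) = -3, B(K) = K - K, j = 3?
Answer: 246823154/117953329 ≈ 2.0925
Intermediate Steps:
B(K) = 0
R = 1 (R = (-1*(-3))/3 = (1/3)*3 = 1)
Q = -8 (Q = -8*(-6 + 7) = -8 ≈ -8.0000)
h(O, x) = -8
31326/14963 + h(-185, -152)/7883 = 31326/14963 - 8/7883 = 246823154/117953329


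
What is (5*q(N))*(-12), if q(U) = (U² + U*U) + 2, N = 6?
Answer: -4440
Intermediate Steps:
q(U) = 2 + 2*U² (q(U) = (U² + U²) + 2 = 2*U² + 2 = 2 + 2*U²)
(5*q(N))*(-12) = (5*(2 + 2*6²))*(-12) = (5*(2 + 2*36))*(-12) = (5*(2 + 72))*(-12) = (5*74)*(-12) = 370*(-12) = -4440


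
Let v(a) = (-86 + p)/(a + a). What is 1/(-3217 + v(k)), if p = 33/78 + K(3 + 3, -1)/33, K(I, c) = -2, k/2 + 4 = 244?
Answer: -823680/2649852037 ≈ -0.00031084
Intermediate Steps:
k = 480 (k = -8 + 2*244 = -8 + 488 = 480)
p = 311/858 (p = 33/78 - 2/33 = 33*(1/78) - 2*1/33 = 11/26 - 2/33 = 311/858 ≈ 0.36247)
v(a) = -73477/(1716*a) (v(a) = (-86 + 311/858)/(a + a) = -73477*1/(2*a)/858 = -73477/(1716*a))
1/(-3217 + v(k)) = 1/(-3217 - 73477/1716/480) = 1/(-3217 - 73477/1716*1/480) = 1/(-3217 - 73477/823680) = 1/(-2649852037/823680) = -823680/2649852037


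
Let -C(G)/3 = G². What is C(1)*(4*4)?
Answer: -48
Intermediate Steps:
C(G) = -3*G²
C(1)*(4*4) = (-3*1²)*(4*4) = -3*1*16 = -3*16 = -48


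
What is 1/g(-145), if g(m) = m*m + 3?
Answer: 1/21028 ≈ 4.7556e-5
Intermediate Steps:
g(m) = 3 + m² (g(m) = m² + 3 = 3 + m²)
1/g(-145) = 1/(3 + (-145)²) = 1/(3 + 21025) = 1/21028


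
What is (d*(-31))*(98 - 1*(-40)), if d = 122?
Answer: -521916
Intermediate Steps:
(d*(-31))*(98 - 1*(-40)) = (122*(-31))*(98 - 1*(-40)) = -3782*(98 + 40) = -3782*138 = -521916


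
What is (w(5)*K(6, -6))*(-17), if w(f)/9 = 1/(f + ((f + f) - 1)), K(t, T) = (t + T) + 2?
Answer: -153/7 ≈ -21.857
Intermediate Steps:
K(t, T) = 2 + T + t (K(t, T) = (T + t) + 2 = 2 + T + t)
w(f) = 9/(-1 + 3*f) (w(f) = 9/(f + ((f + f) - 1)) = 9/(f + (2*f - 1)) = 9/(f + (-1 + 2*f)) = 9/(-1 + 3*f))
(w(5)*K(6, -6))*(-17) = ((9/(-1 + 3*5))*(2 - 6 + 6))*(-17) = ((9/(-1 + 15))*2)*(-17) = ((9/14)*2)*(-17) = (9/7)*(-17) = -153/7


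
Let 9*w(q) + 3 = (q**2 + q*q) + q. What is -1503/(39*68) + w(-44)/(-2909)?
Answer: -1833109/2571556 ≈ -0.71284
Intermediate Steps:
w(q) = -1/3 + q/9 + 2*q**2/9 (w(q) = -1/3 + ((q**2 + q*q) + q)/9 = -1/3 + ((q**2 + q**2) + q)/9 = -1/3 + (2*q**2 + q)/9 = -1/3 + (q + 2*q**2)/9 = -1/3 + (q/9 + 2*q**2/9) = -1/3 + q/9 + 2*q**2/9)
-1503/(39*68) + w(-44)/(-2909) = -1503/(39*68) + (-1/3 + (1/9)*(-44) + (2/9)*(-44)**2)/(-2909) = -1503/2652 + (-1/3 - 44/9 + (2/9)*1936)*(-1/2909) = -1503*1/2652 + (-1/3 - 44/9 + 3872/9)*(-1/2909) = -501/884 + 425*(-1/2909) = -501/884 - 425/2909 = -1833109/2571556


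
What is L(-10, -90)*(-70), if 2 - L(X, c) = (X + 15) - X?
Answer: 910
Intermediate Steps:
L(X, c) = -13 (L(X, c) = 2 - ((X + 15) - X) = 2 - ((15 + X) - X) = 2 - 1*15 = 2 - 15 = -13)
L(-10, -90)*(-70) = -13*(-70) = 910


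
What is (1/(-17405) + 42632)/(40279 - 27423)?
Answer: 742009959/223758680 ≈ 3.3161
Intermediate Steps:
(1/(-17405) + 42632)/(40279 - 27423) = (-1/17405 + 42632)/12856 = (742009959/17405)*(1/12856) = 742009959/223758680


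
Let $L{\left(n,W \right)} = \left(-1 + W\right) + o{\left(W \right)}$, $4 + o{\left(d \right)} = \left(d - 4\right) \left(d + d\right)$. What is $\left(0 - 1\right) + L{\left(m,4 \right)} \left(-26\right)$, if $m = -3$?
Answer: $25$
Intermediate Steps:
$o{\left(d \right)} = -4 + 2 d \left(-4 + d\right)$ ($o{\left(d \right)} = -4 + \left(d - 4\right) \left(d + d\right) = -4 + \left(-4 + d\right) 2 d = -4 + 2 d \left(-4 + d\right)$)
$L{\left(n,W \right)} = -5 - 7 W + 2 W^{2}$ ($L{\left(n,W \right)} = \left(-1 + W\right) - \left(4 - 2 W^{2} + 8 W\right) = -5 - 7 W + 2 W^{2}$)
$\left(0 - 1\right) + L{\left(m,4 \right)} \left(-26\right) = \left(0 - 1\right) + \left(-5 - 28 + 2 \cdot 4^{2}\right) \left(-26\right) = \left(0 - 1\right) + \left(-5 - 28 + 2 \cdot 16\right) \left(-26\right) = -1 + \left(-5 - 28 + 32\right) \left(-26\right) = -1 - -26 = -1 + 26 = 25$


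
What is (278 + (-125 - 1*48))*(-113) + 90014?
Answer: 78149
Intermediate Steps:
(278 + (-125 - 1*48))*(-113) + 90014 = (278 + (-125 - 48))*(-113) + 90014 = (278 - 173)*(-113) + 90014 = 105*(-113) + 90014 = -11865 + 90014 = 78149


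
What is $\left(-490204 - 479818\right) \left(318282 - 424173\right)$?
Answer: $102716599602$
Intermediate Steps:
$\left(-490204 - 479818\right) \left(318282 - 424173\right) = \left(-970022\right) \left(-105891\right) = 102716599602$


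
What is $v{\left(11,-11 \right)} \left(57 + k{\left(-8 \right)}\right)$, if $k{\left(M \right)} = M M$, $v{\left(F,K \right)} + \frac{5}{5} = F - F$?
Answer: $-121$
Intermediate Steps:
$v{\left(F,K \right)} = -1$ ($v{\left(F,K \right)} = -1 + \left(F - F\right) = -1 + 0 = -1$)
$k{\left(M \right)} = M^{2}$
$v{\left(11,-11 \right)} \left(57 + k{\left(-8 \right)}\right) = - (57 + \left(-8\right)^{2}) = - (57 + 64) = \left(-1\right) 121 = -121$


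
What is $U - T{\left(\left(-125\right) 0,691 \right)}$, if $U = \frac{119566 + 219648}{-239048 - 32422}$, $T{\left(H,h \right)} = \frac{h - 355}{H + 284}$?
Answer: $- \frac{23443837}{9637185} \approx -2.4326$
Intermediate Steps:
$T{\left(H,h \right)} = \frac{-355 + h}{284 + H}$
$U = - \frac{169607}{135735}$ ($U = \frac{339214}{-271470} = 339214 \left(- \frac{1}{271470}\right) = - \frac{169607}{135735} \approx -1.2495$)
$U - T{\left(\left(-125\right) 0,691 \right)} = - \frac{169607}{135735} - \frac{-355 + 691}{284 - 0} = - \frac{169607}{135735} - \frac{1}{284 + 0} \cdot 336 = - \frac{169607}{135735} - \frac{1}{284} \cdot 336 = - \frac{169607}{135735} - \frac{84}{71} = - \frac{23443837}{9637185}$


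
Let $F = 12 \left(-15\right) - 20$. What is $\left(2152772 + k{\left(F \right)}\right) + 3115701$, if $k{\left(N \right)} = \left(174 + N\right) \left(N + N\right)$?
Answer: $5278873$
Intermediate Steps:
$F = -200$ ($F = -180 - 20 = -200$)
$k{\left(N \right)} = 2 N \left(174 + N\right)$ ($k{\left(N \right)} = \left(174 + N\right) 2 N = 2 N \left(174 + N\right)$)
$\left(2152772 + k{\left(F \right)}\right) + 3115701 = \left(2152772 + 2 \left(-200\right) \left(174 - 200\right)\right) + 3115701 = \left(2152772 + 2 \left(-200\right) \left(-26\right)\right) + 3115701 = \left(2152772 + 10400\right) + 3115701 = 2163172 + 3115701 = 5278873$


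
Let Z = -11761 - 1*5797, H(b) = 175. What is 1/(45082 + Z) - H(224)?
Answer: -4816699/27524 ≈ -175.00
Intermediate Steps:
Z = -17558 (Z = -11761 - 5797 = -17558)
1/(45082 + Z) - H(224) = 1/(45082 - 17558) - 1*175 = 1/27524 - 175 = -4816699/27524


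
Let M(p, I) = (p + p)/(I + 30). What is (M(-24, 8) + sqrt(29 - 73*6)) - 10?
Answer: -214/19 + I*sqrt(409) ≈ -11.263 + 20.224*I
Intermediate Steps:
M(p, I) = 2*p/(30 + I) (M(p, I) = (2*p)/(30 + I) = 2*p/(30 + I))
(M(-24, 8) + sqrt(29 - 73*6)) - 10 = (2*(-24)/(30 + 8) + sqrt(29 - 73*6)) - 10 = (2*(-24)/38 + sqrt(29 - 438)) - 10 = (2*(-24)*(1/38) + sqrt(-409)) - 10 = (-24/19 + I*sqrt(409)) - 10 = -214/19 + I*sqrt(409)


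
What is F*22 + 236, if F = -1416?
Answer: -30916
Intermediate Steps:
F*22 + 236 = -1416*22 + 236 = -31152 + 236 = -30916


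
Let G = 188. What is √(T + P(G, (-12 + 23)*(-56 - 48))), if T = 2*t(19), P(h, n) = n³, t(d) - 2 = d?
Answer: I*√1497193942 ≈ 38694.0*I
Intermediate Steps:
t(d) = 2 + d
T = 42 (T = 2*(2 + 19) = 2*21 = 42)
√(T + P(G, (-12 + 23)*(-56 - 48))) = √(42 + ((-12 + 23)*(-56 - 48))³) = √(42 + (11*(-104))³) = √(42 + (-1144)³) = √(42 - 1497193984) = √(-1497193942) = I*√1497193942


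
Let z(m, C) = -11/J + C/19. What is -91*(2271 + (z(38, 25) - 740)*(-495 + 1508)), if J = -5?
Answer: 6430042983/95 ≈ 6.7685e+7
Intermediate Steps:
z(m, C) = 11/5 + C/19 (z(m, C) = -11/(-5) + C/19 = -11*(-⅕) + C*(1/19) = 11/5 + C/19)
-91*(2271 + (z(38, 25) - 740)*(-495 + 1508)) = -91*(2271 + ((11/5 + (1/19)*25) - 740)*(-495 + 1508)) = -91*(2271 + ((11/5 + 25/19) - 740)*1013) = -91*(2271 + (334/95 - 740)*1013) = -91*(2271 - 69966/95*1013) = -91*(2271 - 70875558/95) = -91*(-70659813/95) = 6430042983/95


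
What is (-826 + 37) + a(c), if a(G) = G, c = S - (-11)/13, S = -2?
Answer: -10272/13 ≈ -790.15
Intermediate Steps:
c = -15/13 (c = -2 - (-11)/13 = -2 - 1*(-11/13) = -2 + 11/13 = -15/13 ≈ -1.1538)
(-826 + 37) + a(c) = (-826 + 37) - 15/13 = -789 - 15/13 = -10272/13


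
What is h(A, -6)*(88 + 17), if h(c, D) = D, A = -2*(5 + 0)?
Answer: -630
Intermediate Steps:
A = -10 (A = -2*5 = -10)
h(A, -6)*(88 + 17) = -6*(88 + 17) = -6*105 = -630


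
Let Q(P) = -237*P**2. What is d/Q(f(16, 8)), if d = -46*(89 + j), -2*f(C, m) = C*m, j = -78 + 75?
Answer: 989/242688 ≈ 0.0040752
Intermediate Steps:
j = -3
f(C, m) = -C*m/2
d = -3956 (d = -46*(89 - 3) = -46*86 = -3956)
d/Q(f(16, 8)) = -3956/((-237*(-1/2*16*8)**2)) = -3956/((-237*(-64)**2)) = -3956/((-237*4096)) = -3956/(-970752) = -3956*(-1/970752) = 989/242688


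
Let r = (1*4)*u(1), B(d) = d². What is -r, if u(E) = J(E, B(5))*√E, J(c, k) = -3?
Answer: 12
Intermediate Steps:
u(E) = -3*√E
r = -12 (r = (1*4)*(-3*√1) = 4*(-3*1) = 4*(-3) = -12)
-r = -1*(-12) = 12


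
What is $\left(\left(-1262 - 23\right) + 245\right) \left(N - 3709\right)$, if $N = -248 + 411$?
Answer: $3687840$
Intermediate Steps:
$N = 163$
$\left(\left(-1262 - 23\right) + 245\right) \left(N - 3709\right) = \left(\left(-1262 - 23\right) + 245\right) \left(163 - 3709\right) = \left(\left(-1262 - 23\right) + 245\right) \left(-3546\right) = \left(-1285 + 245\right) \left(-3546\right) = \left(-1040\right) \left(-3546\right) = 3687840$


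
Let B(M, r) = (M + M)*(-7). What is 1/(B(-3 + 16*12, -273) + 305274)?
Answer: 1/302628 ≈ 3.3044e-6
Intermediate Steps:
B(M, r) = -14*M (B(M, r) = (2*M)*(-7) = -14*M)
1/(B(-3 + 16*12, -273) + 305274) = 1/(-14*(-3 + 16*12) + 305274) = 1/(-14*(-3 + 192) + 305274) = 1/(-14*189 + 305274) = 1/(-2646 + 305274) = 1/302628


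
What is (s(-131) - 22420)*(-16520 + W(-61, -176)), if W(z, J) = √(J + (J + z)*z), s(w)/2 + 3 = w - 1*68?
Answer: 377052480 - 22824*√14281 ≈ 3.7432e+8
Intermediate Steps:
s(w) = -142 + 2*w (s(w) = -6 + 2*(w - 1*68) = -6 + 2*(w - 68) = -6 + 2*(-68 + w) = -6 + (-136 + 2*w) = -142 + 2*w)
W(z, J) = √(J + z*(J + z))
(s(-131) - 22420)*(-16520 + W(-61, -176)) = ((-142 + 2*(-131)) - 22420)*(-16520 + √(-176 + (-61)² - 176*(-61))) = ((-142 - 262) - 22420)*(-16520 + √(-176 + 3721 + 10736)) = (-404 - 22420)*(-16520 + √14281) = -22824*(-16520 + √14281) = 377052480 - 22824*√14281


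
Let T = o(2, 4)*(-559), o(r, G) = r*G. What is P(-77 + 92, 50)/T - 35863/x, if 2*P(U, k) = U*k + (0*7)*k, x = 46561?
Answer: -177839711/208220792 ≈ -0.85409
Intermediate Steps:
o(r, G) = G*r
T = -4472 (T = (4*2)*(-559) = 8*(-559) = -4472)
P(U, k) = U*k/2 (P(U, k) = (U*k + (0*7)*k)/2 = (U*k + 0*k)/2 = (U*k + 0)/2 = (U*k)/2 = U*k/2)
P(-77 + 92, 50)/T - 35863/x = ((1/2)*(-77 + 92)*50)/(-4472) - 35863/46561 = ((1/2)*15*50)*(-1/4472) - 35863*1/46561 = 375*(-1/4472) - 35863/46561 = -375/4472 - 35863/46561 = -177839711/208220792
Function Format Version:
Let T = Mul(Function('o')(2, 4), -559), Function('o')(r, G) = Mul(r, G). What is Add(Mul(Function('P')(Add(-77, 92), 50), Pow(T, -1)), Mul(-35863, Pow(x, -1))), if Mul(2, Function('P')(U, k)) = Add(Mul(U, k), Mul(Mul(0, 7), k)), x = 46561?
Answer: Rational(-177839711, 208220792) ≈ -0.85409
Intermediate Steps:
Function('o')(r, G) = Mul(G, r)
T = -4472 (T = Mul(Mul(4, 2), -559) = Mul(8, -559) = -4472)
Function('P')(U, k) = Mul(Rational(1, 2), U, k) (Function('P')(U, k) = Mul(Rational(1, 2), Add(Mul(U, k), Mul(Mul(0, 7), k))) = Mul(Rational(1, 2), Add(Mul(U, k), Mul(0, k))) = Mul(Rational(1, 2), Add(Mul(U, k), 0)) = Mul(Rational(1, 2), Mul(U, k)) = Mul(Rational(1, 2), U, k))
Add(Mul(Function('P')(Add(-77, 92), 50), Pow(T, -1)), Mul(-35863, Pow(x, -1))) = Add(Mul(Mul(Rational(1, 2), Add(-77, 92), 50), Pow(-4472, -1)), Mul(-35863, Pow(46561, -1))) = Add(Mul(Mul(Rational(1, 2), 15, 50), Rational(-1, 4472)), Mul(-35863, Rational(1, 46561))) = Add(Mul(375, Rational(-1, 4472)), Rational(-35863, 46561)) = Add(Rational(-375, 4472), Rational(-35863, 46561)) = Rational(-177839711, 208220792)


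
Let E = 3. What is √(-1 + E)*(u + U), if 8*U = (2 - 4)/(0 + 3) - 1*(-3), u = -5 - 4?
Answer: -209*√2/24 ≈ -12.315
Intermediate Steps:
u = -9
U = 7/24 (U = ((2 - 4)/(0 + 3) - 1*(-3))/8 = (-2/3 + 3)/8 = (-2*⅓ + 3)/8 = (-⅔ + 3)/8 = (⅛)*(7/3) = 7/24 ≈ 0.29167)
√(-1 + E)*(u + U) = √(-1 + 3)*(-9 + 7/24) = √2*(-209/24) = -209*√2/24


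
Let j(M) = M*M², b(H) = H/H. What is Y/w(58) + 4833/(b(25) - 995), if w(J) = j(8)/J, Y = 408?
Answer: 657735/15904 ≈ 41.357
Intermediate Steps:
b(H) = 1
j(M) = M³
w(J) = 512/J (w(J) = 8³/J = 512/J)
Y/w(58) + 4833/(b(25) - 995) = 408/((512/58)) + 4833/(1 - 995) = 408/((512*(1/58))) + 4833/(-994) = 408/(256/29) + 4833*(-1/994) = 408*(29/256) - 4833/994 = 1479/32 - 4833/994 = 657735/15904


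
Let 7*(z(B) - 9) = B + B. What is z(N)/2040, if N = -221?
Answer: -379/14280 ≈ -0.026541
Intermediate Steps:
z(B) = 9 + 2*B/7 (z(B) = 9 + (B + B)/7 = 9 + (2*B)/7 = 9 + 2*B/7)
z(N)/2040 = (9 + (2/7)*(-221))/2040 = (9 - 442/7)*(1/2040) = -379/7*1/2040 = -379/14280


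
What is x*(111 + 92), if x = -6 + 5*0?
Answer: -1218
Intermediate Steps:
x = -6 (x = -6 + 0 = -6)
x*(111 + 92) = -6*(111 + 92) = -6*203 = -1218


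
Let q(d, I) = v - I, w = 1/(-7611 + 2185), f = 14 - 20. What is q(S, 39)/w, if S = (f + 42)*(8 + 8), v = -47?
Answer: 466636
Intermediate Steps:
f = -6
S = 576 (S = (-6 + 42)*(8 + 8) = 36*16 = 576)
w = -1/5426 (w = 1/(-5426) = -1/5426 ≈ -0.00018430)
q(d, I) = -47 - I
q(S, 39)/w = (-47 - 1*39)/(-1/5426) = (-47 - 39)*(-5426) = -86*(-5426) = 466636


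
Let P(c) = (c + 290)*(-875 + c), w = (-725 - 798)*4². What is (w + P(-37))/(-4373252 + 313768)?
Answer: 63776/1014871 ≈ 0.062842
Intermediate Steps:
w = -24368 (w = -1523*16 = -24368)
P(c) = (-875 + c)*(290 + c) (P(c) = (290 + c)*(-875 + c) = (-875 + c)*(290 + c))
(w + P(-37))/(-4373252 + 313768) = (-24368 + (-253750 + (-37)² - 585*(-37)))/(-4373252 + 313768) = (-24368 + (-253750 + 1369 + 21645))/(-4059484) = (-24368 - 230736)*(-1/4059484) = -255104*(-1/4059484) = 63776/1014871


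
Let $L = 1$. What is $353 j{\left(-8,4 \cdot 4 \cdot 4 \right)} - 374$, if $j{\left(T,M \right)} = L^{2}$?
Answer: $-21$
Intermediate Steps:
$j{\left(T,M \right)} = 1$ ($j{\left(T,M \right)} = 1^{2} = 1$)
$353 j{\left(-8,4 \cdot 4 \cdot 4 \right)} - 374 = 353 \cdot 1 - 374 = 353 - 374 = -21$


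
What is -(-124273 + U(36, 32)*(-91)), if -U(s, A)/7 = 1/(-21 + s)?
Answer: 1863458/15 ≈ 1.2423e+5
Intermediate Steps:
U(s, A) = -7/(-21 + s)
-(-124273 + U(36, 32)*(-91)) = -(-124273 - 7/(-21 + 36)*(-91)) = -(-124273 - 7/15*(-91)) = -(-124273 + 637/15) = -1*(-1863458/15) = 1863458/15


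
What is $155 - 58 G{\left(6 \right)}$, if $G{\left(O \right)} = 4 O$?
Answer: $-1237$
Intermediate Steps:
$155 - 58 G{\left(6 \right)} = 155 - 58 \cdot 4 \cdot 6 = 155 - 1392 = -1237$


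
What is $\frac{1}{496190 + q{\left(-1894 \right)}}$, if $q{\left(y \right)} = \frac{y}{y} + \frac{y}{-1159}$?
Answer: $\frac{1159}{575087263} \approx 2.0153 \cdot 10^{-6}$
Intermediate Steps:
$q{\left(y \right)} = 1 - \frac{y}{1159}$ ($q{\left(y \right)} = 1 + y \left(- \frac{1}{1159}\right) = 1 - \frac{y}{1159}$)
$\frac{1}{496190 + q{\left(-1894 \right)}} = \frac{1}{496190 + \left(1 - - \frac{1894}{1159}\right)} = \frac{1}{496190 + \left(1 + \frac{1894}{1159}\right)} = \frac{1}{496190 + \frac{3053}{1159}} = \frac{1}{\frac{575087263}{1159}} = \frac{1159}{575087263}$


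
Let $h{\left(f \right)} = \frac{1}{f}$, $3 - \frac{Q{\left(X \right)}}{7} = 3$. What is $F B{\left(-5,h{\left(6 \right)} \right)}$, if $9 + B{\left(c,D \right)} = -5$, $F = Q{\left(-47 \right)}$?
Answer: $0$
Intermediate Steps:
$Q{\left(X \right)} = 0$ ($Q{\left(X \right)} = 21 - 21 = 0$)
$F = 0$
$B{\left(c,D \right)} = -14$ ($B{\left(c,D \right)} = -9 - 5 = -14$)
$F B{\left(-5,h{\left(6 \right)} \right)} = 0 \left(-14\right) = 0$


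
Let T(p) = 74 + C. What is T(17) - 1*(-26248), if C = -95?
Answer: 26227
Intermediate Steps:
T(p) = -21 (T(p) = 74 - 95 = -21)
T(17) - 1*(-26248) = -21 - 1*(-26248) = -21 + 26248 = 26227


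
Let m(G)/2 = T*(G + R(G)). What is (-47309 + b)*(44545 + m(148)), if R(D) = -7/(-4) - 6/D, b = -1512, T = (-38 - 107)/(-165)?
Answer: -5342064268703/2442 ≈ -2.1876e+9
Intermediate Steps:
T = 29/33 (T = -145*(-1/165) = 29/33 ≈ 0.87879)
R(D) = 7/4 - 6/D (R(D) = -7*(-1/4) - 6/D = 7/4 - 6/D)
m(G) = 203/66 - 116/(11*G) + 58*G/33 (m(G) = 2*(29*(G + (7/4 - 6/G))/33) = 2*(29*(7/4 + G - 6/G)/33) = 2*(203/132 - 58/(11*G) + 29*G/33) = 203/66 - 116/(11*G) + 58*G/33)
(-47309 + b)*(44545 + m(148)) = (-47309 - 1512)*(44545 + (29/66)*(-24 + 4*148**2 + 7*148)/148) = -48821*(44545 + (29/66)*(1/148)*(-24 + 4*21904 + 1036)) = -48821*(44545 + (29/66)*(1/148)*(-24 + 87616 + 1036)) = -48821*(44545 + (29/66)*(1/148)*88628) = -48821*(44545 + 642553/2442) = -48821*109421443/2442 = -5342064268703/2442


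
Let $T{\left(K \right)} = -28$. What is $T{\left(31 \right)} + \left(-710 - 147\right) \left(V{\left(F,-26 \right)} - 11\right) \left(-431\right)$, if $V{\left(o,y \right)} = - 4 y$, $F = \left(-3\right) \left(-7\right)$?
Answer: $34351103$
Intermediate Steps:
$F = 21$
$T{\left(31 \right)} + \left(-710 - 147\right) \left(V{\left(F,-26 \right)} - 11\right) \left(-431\right) = -28 + \left(-710 - 147\right) \left(\left(-4\right) \left(-26\right) - 11\right) \left(-431\right) = -28 + - 857 \left(104 - 11\right) \left(-431\right) = -28 + \left(-857\right) 93 \left(-431\right) = -28 - -34351131 = -28 + 34351131 = 34351103$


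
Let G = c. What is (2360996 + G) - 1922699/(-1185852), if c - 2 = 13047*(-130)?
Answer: 788460687275/1185852 ≈ 6.6489e+5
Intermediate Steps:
c = -1696108 (c = 2 + 13047*(-130) = 2 - 1696110 = -1696108)
G = -1696108
(2360996 + G) - 1922699/(-1185852) = (2360996 - 1696108) - 1922699/(-1185852) = 664888 - 1922699*(-1/1185852) = 664888 + 1922699/1185852 = 788460687275/1185852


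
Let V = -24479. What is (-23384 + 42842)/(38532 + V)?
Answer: 18/13 ≈ 1.3846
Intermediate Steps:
(-23384 + 42842)/(38532 + V) = (-23384 + 42842)/(38532 - 24479) = 19458/14053 = 19458*(1/14053) = 18/13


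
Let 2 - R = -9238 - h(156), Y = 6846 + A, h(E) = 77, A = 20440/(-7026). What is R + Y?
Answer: 56770399/3513 ≈ 16160.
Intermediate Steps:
A = -10220/3513 (A = 20440*(-1/7026) = -10220/3513 ≈ -2.9092)
Y = 24039778/3513 (Y = 6846 - 10220/3513 = 24039778/3513 ≈ 6843.1)
R = 9317 (R = 2 - (-9238 - 1*77) = 2 - (-9238 - 77) = 2 - 1*(-9315) = 2 + 9315 = 9317)
R + Y = 9317 + 24039778/3513 = 56770399/3513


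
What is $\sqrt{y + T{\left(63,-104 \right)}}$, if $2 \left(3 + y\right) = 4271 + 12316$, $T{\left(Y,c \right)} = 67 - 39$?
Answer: $\frac{\sqrt{33274}}{2} \approx 91.206$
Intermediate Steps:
$T{\left(Y,c \right)} = 28$
$y = \frac{16581}{2}$ ($y = -3 + \frac{4271 + 12316}{2} = -3 + \frac{1}{2} \cdot 16587 = -3 + \frac{16587}{2} = \frac{16581}{2} \approx 8290.5$)
$\sqrt{y + T{\left(63,-104 \right)}} = \sqrt{\frac{16581}{2} + 28} = \sqrt{\frac{16637}{2}} = \frac{\sqrt{33274}}{2}$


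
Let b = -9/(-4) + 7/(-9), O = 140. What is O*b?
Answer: 1855/9 ≈ 206.11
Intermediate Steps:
b = 53/36 (b = -9*(-1/4) + 7*(-1/9) = 9/4 - 7/9 = 53/36 ≈ 1.4722)
O*b = 140*(53/36) = 1855/9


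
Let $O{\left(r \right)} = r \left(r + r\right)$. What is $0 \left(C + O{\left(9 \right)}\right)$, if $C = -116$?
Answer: $0$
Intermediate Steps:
$O{\left(r \right)} = 2 r^{2}$ ($O{\left(r \right)} = r 2 r = 2 r^{2}$)
$0 \left(C + O{\left(9 \right)}\right) = 0 \left(-116 + 2 \cdot 9^{2}\right) = 0 \left(-116 + 2 \cdot 81\right) = 0 \left(-116 + 162\right) = 0 \cdot 46 = 0$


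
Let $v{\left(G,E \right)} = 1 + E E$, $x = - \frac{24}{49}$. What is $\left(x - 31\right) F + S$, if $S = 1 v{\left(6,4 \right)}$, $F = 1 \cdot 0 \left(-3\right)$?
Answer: $17$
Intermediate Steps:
$x = - \frac{24}{49}$ ($x = \left(-24\right) \frac{1}{49} = - \frac{24}{49} \approx -0.4898$)
$F = 0$ ($F = 0 \left(-3\right) = 0$)
$v{\left(G,E \right)} = 1 + E^{2}$
$S = 17$ ($S = 1 \left(1 + 4^{2}\right) = 1 \left(1 + 16\right) = 1 \cdot 17 = 17$)
$\left(x - 31\right) F + S = \left(- \frac{24}{49} - 31\right) 0 + 17 = \left(- \frac{1543}{49}\right) 0 + 17 = 0 + 17 = 17$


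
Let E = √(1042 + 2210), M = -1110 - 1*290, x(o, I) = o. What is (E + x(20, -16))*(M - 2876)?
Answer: -85520 - 8552*√813 ≈ -3.2936e+5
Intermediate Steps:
M = -1400 (M = -1110 - 290 = -1400)
E = 2*√813 (E = √3252 = 2*√813 ≈ 57.026)
(E + x(20, -16))*(M - 2876) = (2*√813 + 20)*(-1400 - 2876) = (20 + 2*√813)*(-4276) = -85520 - 8552*√813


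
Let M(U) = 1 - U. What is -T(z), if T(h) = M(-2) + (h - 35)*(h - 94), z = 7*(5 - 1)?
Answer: -465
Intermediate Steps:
z = 28 (z = 7*4 = 28)
T(h) = 3 + (-94 + h)*(-35 + h) (T(h) = (1 - 1*(-2)) + (h - 35)*(h - 94) = (1 + 2) + (-35 + h)*(-94 + h) = 3 + (-94 + h)*(-35 + h))
-T(z) = -(3293 + 28² - 129*28) = -(3293 + 784 - 3612) = -1*465 = -465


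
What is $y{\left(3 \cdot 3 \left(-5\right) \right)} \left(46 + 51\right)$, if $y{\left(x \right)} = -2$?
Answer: $-194$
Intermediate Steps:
$y{\left(3 \cdot 3 \left(-5\right) \right)} \left(46 + 51\right) = - 2 \left(46 + 51\right) = \left(-2\right) 97 = -194$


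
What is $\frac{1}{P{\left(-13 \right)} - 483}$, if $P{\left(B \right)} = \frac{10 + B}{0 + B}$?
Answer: $- \frac{13}{6276} \approx -0.0020714$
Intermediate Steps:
$P{\left(B \right)} = \frac{10 + B}{B}$
$\frac{1}{P{\left(-13 \right)} - 483} = \frac{1}{\frac{10 - 13}{-13} - 483} = \frac{1}{\left(- \frac{1}{13}\right) \left(-3\right) - 483} = \frac{1}{\frac{3}{13} - 483} = \frac{1}{- \frac{6276}{13}} = - \frac{13}{6276}$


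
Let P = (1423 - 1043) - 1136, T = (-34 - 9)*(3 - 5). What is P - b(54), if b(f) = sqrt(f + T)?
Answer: -756 - 2*sqrt(35) ≈ -767.83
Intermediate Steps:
T = 86 (T = -43*(-2) = 86)
P = -756 (P = 380 - 1136 = -756)
b(f) = sqrt(86 + f) (b(f) = sqrt(f + 86) = sqrt(86 + f))
P - b(54) = -756 - sqrt(86 + 54) = -756 - sqrt(140) = -756 - 2*sqrt(35)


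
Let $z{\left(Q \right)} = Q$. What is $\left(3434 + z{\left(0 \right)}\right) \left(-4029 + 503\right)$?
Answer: $-12108284$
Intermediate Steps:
$\left(3434 + z{\left(0 \right)}\right) \left(-4029 + 503\right) = \left(3434 + 0\right) \left(-4029 + 503\right) = 3434 \left(-3526\right) = -12108284$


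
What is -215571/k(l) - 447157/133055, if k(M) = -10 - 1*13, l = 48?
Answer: 1246631078/133055 ≈ 9369.3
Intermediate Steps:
k(M) = -23 (k(M) = -10 - 13 = -23)
-215571/k(l) - 447157/133055 = -215571/(-23) - 447157/133055 = -215571*(-1/23) - 447157*1/133055 = 215571/23 - 447157/133055 = 1246631078/133055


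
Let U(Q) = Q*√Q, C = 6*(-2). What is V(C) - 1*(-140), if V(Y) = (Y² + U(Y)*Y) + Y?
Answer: 272 + 288*I*√3 ≈ 272.0 + 498.83*I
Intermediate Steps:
C = -12
U(Q) = Q^(3/2)
V(Y) = Y + Y² + Y^(5/2) (V(Y) = (Y² + Y^(3/2)*Y) + Y = (Y² + Y^(5/2)) + Y = Y + Y² + Y^(5/2))
V(C) - 1*(-140) = -12*(1 - 12 + (-12)^(3/2)) - 1*(-140) = -12*(1 - 12 - 24*I*√3) + 140 = -12*(-11 - 24*I*√3) + 140 = (132 + 288*I*√3) + 140 = 272 + 288*I*√3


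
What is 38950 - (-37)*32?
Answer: 40134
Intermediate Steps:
38950 - (-37)*32 = 38950 - 1*(-1184) = 38950 + 1184 = 40134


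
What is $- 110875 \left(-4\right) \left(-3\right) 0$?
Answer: $0$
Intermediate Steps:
$- 110875 \left(-4\right) \left(-3\right) 0 = - 110875 \cdot 12 \cdot 0 = \left(-110875\right) 0 = 0$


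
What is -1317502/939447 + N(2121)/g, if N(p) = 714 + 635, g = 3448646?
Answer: -4542330688289/3239820138762 ≈ -1.4020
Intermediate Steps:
N(p) = 1349
-1317502/939447 + N(2121)/g = -1317502/939447 + 1349/3448646 = -4542330688289/3239820138762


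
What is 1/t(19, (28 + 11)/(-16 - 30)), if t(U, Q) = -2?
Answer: -1/2 ≈ -0.50000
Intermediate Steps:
1/t(19, (28 + 11)/(-16 - 30)) = 1/(-2) = -1/2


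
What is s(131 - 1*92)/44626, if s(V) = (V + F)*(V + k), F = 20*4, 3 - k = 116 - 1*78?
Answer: 238/22313 ≈ 0.010666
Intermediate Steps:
k = -35 (k = 3 - (116 - 1*78) = 3 - (116 - 78) = 3 - 1*38 = 3 - 38 = -35)
F = 80
s(V) = (-35 + V)*(80 + V) (s(V) = (V + 80)*(V - 35) = (80 + V)*(-35 + V) = (-35 + V)*(80 + V))
s(131 - 1*92)/44626 = (-2800 + (131 - 1*92)² + 45*(131 - 1*92))/44626 = (-2800 + (131 - 92)² + 45*(131 - 92))*(1/44626) = (-2800 + 39² + 45*39)*(1/44626) = (-2800 + 1521 + 1755)*(1/44626) = 476*(1/44626) = 238/22313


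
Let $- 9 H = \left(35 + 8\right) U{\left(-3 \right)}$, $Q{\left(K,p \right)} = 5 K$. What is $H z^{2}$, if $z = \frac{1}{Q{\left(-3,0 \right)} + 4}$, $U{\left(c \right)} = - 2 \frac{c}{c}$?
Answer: $\frac{86}{1089} \approx 0.078972$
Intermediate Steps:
$U{\left(c \right)} = -2$ ($U{\left(c \right)} = \left(-2\right) 1 = -2$)
$z = - \frac{1}{11}$ ($z = \frac{1}{5 \left(-3\right) + 4} = \frac{1}{-15 + 4} = \frac{1}{-11} = - \frac{1}{11} \approx -0.090909$)
$H = \frac{86}{9}$ ($H = - \frac{\left(35 + 8\right) \left(-2\right)}{9} = - \frac{43 \left(-2\right)}{9} = \left(- \frac{1}{9}\right) \left(-86\right) = \frac{86}{9} \approx 9.5556$)
$H z^{2} = \frac{86 \left(- \frac{1}{11}\right)^{2}}{9} = \frac{86}{9} \cdot \frac{1}{121} = \frac{86}{1089}$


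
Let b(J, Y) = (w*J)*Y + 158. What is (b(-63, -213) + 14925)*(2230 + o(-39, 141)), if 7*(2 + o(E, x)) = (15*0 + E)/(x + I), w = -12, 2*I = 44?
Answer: -371008098005/1141 ≈ -3.2516e+8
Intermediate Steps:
I = 22 (I = (1/2)*44 = 22)
b(J, Y) = 158 - 12*J*Y (b(J, Y) = (-12*J)*Y + 158 = -12*J*Y + 158 = 158 - 12*J*Y)
o(E, x) = -2 + E/(7*(22 + x)) (o(E, x) = -2 + ((15*0 + E)/(x + 22))/7 = -2 + ((0 + E)/(22 + x))/7 = -2 + (E/(22 + x))/7 = -2 + E/(7*(22 + x)))
(b(-63, -213) + 14925)*(2230 + o(-39, 141)) = ((158 - 12*(-63)*(-213)) + 14925)*(2230 + (-308 - 39 - 14*141)/(7*(22 + 141))) = ((158 - 161028) + 14925)*(2230 + (1/7)*(-308 - 39 - 1974)/163) = (-160870 + 14925)*(2230 + (1/7)*(1/163)*(-2321)) = -145945*(2230 - 2321/1141) = -145945*2542109/1141 = -371008098005/1141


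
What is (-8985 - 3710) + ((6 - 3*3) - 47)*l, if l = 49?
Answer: -15145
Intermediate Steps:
(-8985 - 3710) + ((6 - 3*3) - 47)*l = (-8985 - 3710) + ((6 - 3*3) - 47)*49 = -12695 + ((6 - 9) - 47)*49 = -12695 + (-3 - 47)*49 = -12695 - 50*49 = -12695 - 2450 = -15145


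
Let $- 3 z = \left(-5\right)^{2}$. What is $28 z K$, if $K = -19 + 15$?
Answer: $\frac{2800}{3} \approx 933.33$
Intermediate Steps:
$K = -4$
$z = - \frac{25}{3}$ ($z = - \frac{\left(-5\right)^{2}}{3} = \left(- \frac{1}{3}\right) 25 = - \frac{25}{3} \approx -8.3333$)
$28 z K = 28 \left(- \frac{25}{3}\right) \left(-4\right) = \left(- \frac{700}{3}\right) \left(-4\right) = \frac{2800}{3}$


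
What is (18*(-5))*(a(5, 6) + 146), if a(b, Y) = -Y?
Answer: -12600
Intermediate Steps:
(18*(-5))*(a(5, 6) + 146) = (18*(-5))*(-1*6 + 146) = -90*(-6 + 146) = -90*140 = -12600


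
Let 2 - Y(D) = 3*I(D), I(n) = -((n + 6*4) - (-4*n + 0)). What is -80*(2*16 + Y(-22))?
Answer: 17920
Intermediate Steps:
I(n) = -24 - 5*n (I(n) = -((n + 24) - (-4)*n) = -((24 + n) + 4*n) = -(24 + 5*n) = -24 - 5*n)
Y(D) = 74 + 15*D (Y(D) = 2 - 3*(-24 - 5*D) = 2 - (-72 - 15*D) = 2 + (72 + 15*D) = 74 + 15*D)
-80*(2*16 + Y(-22)) = -80*(2*16 + (74 + 15*(-22))) = -80*(32 + (74 - 330)) = -80*(32 - 256) = -80*(-224) = 17920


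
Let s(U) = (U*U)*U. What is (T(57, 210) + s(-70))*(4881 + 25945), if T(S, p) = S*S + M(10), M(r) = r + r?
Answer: -10472547806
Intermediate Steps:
M(r) = 2*r
s(U) = U³ (s(U) = U²*U = U³)
T(S, p) = 20 + S² (T(S, p) = S*S + 2*10 = S² + 20 = 20 + S²)
(T(57, 210) + s(-70))*(4881 + 25945) = ((20 + 57²) + (-70)³)*(4881 + 25945) = ((20 + 3249) - 343000)*30826 = (3269 - 343000)*30826 = -339731*30826 = -10472547806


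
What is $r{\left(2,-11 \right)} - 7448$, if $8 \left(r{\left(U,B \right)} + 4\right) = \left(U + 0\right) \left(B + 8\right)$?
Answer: $- \frac{29811}{4} \approx -7452.8$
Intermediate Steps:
$r{\left(U,B \right)} = -4 + \frac{U \left(8 + B\right)}{8}$ ($r{\left(U,B \right)} = -4 + \frac{\left(U + 0\right) \left(B + 8\right)}{8} = -4 + \frac{U \left(8 + B\right)}{8}$)
$r{\left(2,-11 \right)} - 7448 = \left(-4 + 2 + \frac{1}{8} \left(-11\right) 2\right) - 7448 = \left(-4 + 2 - \frac{11}{4}\right) - 7448 = - \frac{19}{4} - 7448 = - \frac{29811}{4}$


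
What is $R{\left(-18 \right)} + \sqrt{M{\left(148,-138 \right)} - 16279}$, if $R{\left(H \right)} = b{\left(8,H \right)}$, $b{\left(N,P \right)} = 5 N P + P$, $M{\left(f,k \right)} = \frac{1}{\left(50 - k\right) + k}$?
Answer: $-738 + \frac{i \sqrt{1627898}}{10} \approx -738.0 + 127.59 i$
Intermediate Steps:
$M{\left(f,k \right)} = \frac{1}{50}$
$b{\left(N,P \right)} = P + 5 N P$ ($b{\left(N,P \right)} = 5 N P + P = P + 5 N P$)
$R{\left(H \right)} = 41 H$ ($R{\left(H \right)} = H \left(1 + 5 \cdot 8\right) = H \left(1 + 40\right) = H 41 = 41 H$)
$R{\left(-18 \right)} + \sqrt{M{\left(148,-138 \right)} - 16279} = 41 \left(-18\right) + \sqrt{\frac{1}{50} - 16279} = -738 + \sqrt{- \frac{813949}{50}} = -738 + \frac{i \sqrt{1627898}}{10}$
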